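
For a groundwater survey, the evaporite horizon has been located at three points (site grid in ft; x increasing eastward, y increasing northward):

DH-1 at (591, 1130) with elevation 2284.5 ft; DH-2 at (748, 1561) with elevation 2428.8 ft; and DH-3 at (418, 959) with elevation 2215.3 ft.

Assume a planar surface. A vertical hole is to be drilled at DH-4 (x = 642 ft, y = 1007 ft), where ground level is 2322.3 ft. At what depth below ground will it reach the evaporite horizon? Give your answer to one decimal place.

Two edge vectors: DH-1→DH-2 = (157, 431, 144.3), DH-1→DH-3 = (-173, -171, -69.2).
Normal n = (DH-1→DH-2) × (DH-1→DH-3) = (-5149.9, -14099.5, 47716).
So ∂z/∂x = −n_x/n_z = 0.107928 and ∂z/∂y = −n_y/n_z = 0.295488.
Intercept c from DH-1: 2284.5 − 63.79 − 333.90 = 1886.81.
At (642, 1007): z_contact = 69.29 + 297.56 + 1886.81 = 2253.66 ft.
Depth below ground = 2322.3 − 2253.66 = 68.6 ft.

68.6 ft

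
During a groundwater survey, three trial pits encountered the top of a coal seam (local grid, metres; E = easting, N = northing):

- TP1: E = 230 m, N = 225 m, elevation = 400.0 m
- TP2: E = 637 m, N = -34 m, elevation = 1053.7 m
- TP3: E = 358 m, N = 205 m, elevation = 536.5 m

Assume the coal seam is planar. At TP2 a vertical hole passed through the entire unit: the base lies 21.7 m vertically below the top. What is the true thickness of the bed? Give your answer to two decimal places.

Let the plane be z = a·E + b·N + c.
TP2−TP1: 407a − 259b = 653.7;  TP3−TP1: 128a − 20b = 136.5.
Solving gives a = 0.89075, b = −1.12418.
|∇z| = √(a²+b²) = 1.43430, so dip δ = arctan(1.43430) = 55.12°.
True thickness = vertical thickness × cos δ = 21.7 × cos 55.12° = 12.41 m.

12.41 m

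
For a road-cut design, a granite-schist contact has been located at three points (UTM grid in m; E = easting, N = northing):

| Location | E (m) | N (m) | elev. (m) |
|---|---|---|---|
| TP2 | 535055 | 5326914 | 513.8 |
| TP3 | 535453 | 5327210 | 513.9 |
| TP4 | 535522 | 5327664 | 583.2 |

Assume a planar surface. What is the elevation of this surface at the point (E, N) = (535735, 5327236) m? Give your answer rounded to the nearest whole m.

Let the plane be z = a·E + b·N + c.
TP3−TP2: 398a + 296b = 0.1;  TP4−TP2: 467a + 750b = 69.4.
Solving gives a = −0.12770734, b = 0.17205244.
Then c = 513.8 − a·535055 − b·5326914 = −847664.29.
At (535735, 5327236): z = −68417.3 + 916563.9 − 847664.29 = 482.4 m.

482 m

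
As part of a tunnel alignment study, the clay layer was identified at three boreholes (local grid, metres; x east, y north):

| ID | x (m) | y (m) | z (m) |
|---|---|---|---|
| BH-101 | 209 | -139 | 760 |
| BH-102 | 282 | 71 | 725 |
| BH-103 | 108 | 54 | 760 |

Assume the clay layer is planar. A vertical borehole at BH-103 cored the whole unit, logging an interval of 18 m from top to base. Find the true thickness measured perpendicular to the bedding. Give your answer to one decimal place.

Let the plane be z = a·x + b·y + c.
BH-102−BH-101: 73a + 210b = −35;  BH-103−BH-101: −101a + 193b = 0.
Solving gives a = −0.19137, b = −0.10014.
|∇z| = √(a²+b²) = 0.21599, so dip δ = arctan(0.21599) = 12.19°.
True thickness = vertical thickness × cos δ = 18 × cos 12.19° = 17.6 m.

17.6 m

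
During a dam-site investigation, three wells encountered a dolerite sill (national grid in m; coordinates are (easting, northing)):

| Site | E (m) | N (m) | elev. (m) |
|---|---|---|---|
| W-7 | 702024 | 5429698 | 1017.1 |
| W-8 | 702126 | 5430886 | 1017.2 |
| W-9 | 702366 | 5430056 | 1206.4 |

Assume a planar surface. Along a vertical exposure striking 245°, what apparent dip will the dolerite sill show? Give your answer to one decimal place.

27.9°

Two edge vectors: W-7→W-8 = (102, 1188, 0.1), W-7→W-9 = (342, 358, 189.3).
Normal n = (W-7→W-8) × (W-7→W-9) = (224852.6, -19274.4, -369780).
So ∂z/∂E = −n_x/n_z = 0.60807 and ∂z/∂N = −n_y/n_z = −0.05212.
Unit vector along 245° is (sin 245°, cos 245°) = (-0.9063, -0.4226).
Slope in that direction = a·(-0.9063) + b·(-0.4226) = −0.52907.
Apparent dip = arctan|0.52907| = 27.9° (true dip is 31.4°, so apparent ≤ true as expected).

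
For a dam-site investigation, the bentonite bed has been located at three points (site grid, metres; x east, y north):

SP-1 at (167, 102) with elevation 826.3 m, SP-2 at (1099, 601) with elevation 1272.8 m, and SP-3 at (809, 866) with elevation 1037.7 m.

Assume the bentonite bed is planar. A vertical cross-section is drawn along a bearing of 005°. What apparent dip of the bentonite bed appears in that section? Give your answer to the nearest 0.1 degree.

Let the plane be z = a·x + b·y + c.
SP-2−SP-1: 932a + 499b = 446.5;  SP-3−SP-1: 642a + 764b = 211.4.
Solving gives a = 0.60159, b = −0.22882.
Unit vector along 005° is (sin 5°, cos 5°) = (0.0872, 0.9962).
Slope in that direction = a·(0.0872) + b·(0.9962) = −0.17552.
Apparent dip = arctan|0.17552| = 10.0° (true dip is 32.8°, so apparent ≤ true as expected).

10.0°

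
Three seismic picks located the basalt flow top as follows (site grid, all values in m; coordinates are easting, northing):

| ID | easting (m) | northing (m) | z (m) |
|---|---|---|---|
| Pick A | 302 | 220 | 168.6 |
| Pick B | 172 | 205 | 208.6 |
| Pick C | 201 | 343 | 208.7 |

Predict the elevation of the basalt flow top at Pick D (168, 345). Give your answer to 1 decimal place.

219.2 m

Two edge vectors: Pick A→Pick B = (-130, -15, 40), Pick A→Pick C = (-101, 123, 40.1).
Normal n = (Pick A→Pick B) × (Pick A→Pick C) = (-5521.5, 1173, -17505).
So ∂z/∂easting = −n_x/n_z = −0.31542 and ∂z/∂northing = −n_y/n_z = 0.06701.
Intercept c from Pick A: 168.6 + 95.26 − 14.74 = 249.12.
At (168, 345): z = −53.0 + 23.1 + 249.12 = 219.2 m.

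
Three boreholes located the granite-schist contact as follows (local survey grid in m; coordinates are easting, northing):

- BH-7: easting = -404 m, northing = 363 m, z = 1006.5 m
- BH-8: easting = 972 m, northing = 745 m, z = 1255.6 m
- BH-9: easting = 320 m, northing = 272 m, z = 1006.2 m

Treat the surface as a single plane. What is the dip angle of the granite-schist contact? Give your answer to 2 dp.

Two edge vectors: BH-7→BH-8 = (1376, 382, 249.1), BH-7→BH-9 = (724, -91, -0.3).
Normal n = (BH-7→BH-8) × (BH-7→BH-9) = (22553.5, 180761.2, -401784).
So ∂z/∂easting = −n_x/n_z = 0.05613 and ∂z/∂northing = −n_y/n_z = 0.44990.
Gradient magnitude |∇z| = √(a² + b²) = √(0.00315 + 0.20241) = 0.45338.
True dip = arctan(0.45338) = 24.39°, dipping toward S (azimuth ≈ 187°).

24.39°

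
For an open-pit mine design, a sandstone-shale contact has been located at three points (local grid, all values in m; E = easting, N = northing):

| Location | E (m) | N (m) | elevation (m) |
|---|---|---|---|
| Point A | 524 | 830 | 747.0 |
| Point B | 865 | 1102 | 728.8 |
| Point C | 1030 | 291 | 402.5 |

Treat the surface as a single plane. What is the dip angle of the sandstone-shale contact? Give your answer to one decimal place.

Let the plane be z = a·E + b·N + c.
Point B−Point A: 341a + 272b = −18.2;  Point C−Point A: 506a − 539b = −344.5.
Solving gives a = −0.32204, b = 0.33682.
Gradient magnitude |∇z| = √(a² + b²) = √(0.10371 + 0.11345) = 0.46600.
True dip = arctan(0.46600) = 25.0°, dipping toward SE (azimuth ≈ 136°).

25.0°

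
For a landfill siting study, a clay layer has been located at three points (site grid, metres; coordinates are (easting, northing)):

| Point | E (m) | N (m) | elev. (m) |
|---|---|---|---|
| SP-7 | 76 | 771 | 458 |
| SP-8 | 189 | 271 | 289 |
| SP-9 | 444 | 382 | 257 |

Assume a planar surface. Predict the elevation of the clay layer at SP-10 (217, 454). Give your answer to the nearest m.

Two edge vectors: SP-7→SP-8 = (113, -500, -169), SP-7→SP-9 = (368, -389, -201).
Normal n = (SP-7→SP-8) × (SP-7→SP-9) = (34759, -39479, 140043).
So ∂z/∂E = −n_x/n_z = −0.24820 and ∂z/∂N = −n_y/n_z = 0.28191.
Intercept c from SP-7: 458 + 18.86 − 217.35 = 259.51.
At (217, 454): z = −53.9 + 128.0 + 259.51 = 333.6 m.

334 m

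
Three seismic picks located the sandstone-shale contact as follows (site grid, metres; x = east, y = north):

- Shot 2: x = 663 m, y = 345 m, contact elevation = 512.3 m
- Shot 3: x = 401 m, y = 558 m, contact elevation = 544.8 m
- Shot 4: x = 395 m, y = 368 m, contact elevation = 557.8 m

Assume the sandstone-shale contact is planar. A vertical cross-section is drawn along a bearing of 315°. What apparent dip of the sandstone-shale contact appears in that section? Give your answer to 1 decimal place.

4.5°

Two edge vectors: Shot 2→Shot 3 = (-262, 213, 32.5), Shot 2→Shot 4 = (-268, 23, 45.5).
Normal n = (Shot 2→Shot 3) × (Shot 2→Shot 4) = (8944, 3211, 51058).
So ∂z/∂x = −n_x/n_z = −0.17517 and ∂z/∂y = −n_y/n_z = −0.06289.
Unit vector along 315° is (sin 315°, cos 315°) = (-0.7071, 0.7071).
Slope in that direction = a·(-0.7071) + b·(0.7071) = 0.07940.
Apparent dip = arctan|0.07940| = 4.5° (true dip is 10.5°, so apparent ≤ true as expected).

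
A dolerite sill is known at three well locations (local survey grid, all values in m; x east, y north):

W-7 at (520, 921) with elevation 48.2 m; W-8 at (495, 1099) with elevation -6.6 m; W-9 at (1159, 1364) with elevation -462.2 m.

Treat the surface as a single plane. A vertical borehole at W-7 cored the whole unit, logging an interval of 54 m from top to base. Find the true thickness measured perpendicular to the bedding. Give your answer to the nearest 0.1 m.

Let the plane be z = a·x + b·y + c.
W-8−W-7: −25a + 178b = −54.8;  W-9−W-7: 639a + 443b = −510.4.
Solving gives a = −0.53338, b = −0.38278.
|∇z| = √(a²+b²) = 0.65652, so dip δ = arctan(0.65652) = 33.29°.
True thickness = vertical thickness × cos δ = 54 × cos 33.29° = 45.1 m.

45.1 m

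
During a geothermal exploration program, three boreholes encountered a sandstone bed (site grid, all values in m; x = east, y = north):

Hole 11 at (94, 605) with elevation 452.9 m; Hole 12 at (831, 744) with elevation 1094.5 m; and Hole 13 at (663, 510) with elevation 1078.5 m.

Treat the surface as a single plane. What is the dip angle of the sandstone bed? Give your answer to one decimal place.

49.8°

Two edge vectors: Hole 11→Hole 12 = (737, 139, 641.6), Hole 11→Hole 13 = (569, -95, 625.6).
Normal n = (Hole 11→Hole 12) × (Hole 11→Hole 13) = (147910.4, -95996.8, -149106).
So ∂z/∂x = −n_x/n_z = 0.99198 and ∂z/∂y = −n_y/n_z = −0.64382.
Gradient magnitude |∇z| = √(a² + b²) = √(0.98403 + 0.41450) = 1.18259.
True dip = arctan(1.18259) = 49.8°, dipping toward WNW (azimuth ≈ 303°).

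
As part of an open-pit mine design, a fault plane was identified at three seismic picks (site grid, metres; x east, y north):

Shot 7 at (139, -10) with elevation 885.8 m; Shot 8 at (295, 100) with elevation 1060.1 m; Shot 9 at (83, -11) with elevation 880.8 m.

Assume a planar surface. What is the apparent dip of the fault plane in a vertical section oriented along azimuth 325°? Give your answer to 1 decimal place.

49.9°

Let the plane be z = a·x + b·y + c.
Shot 8−Shot 7: 156a + 110b = 174.3;  Shot 9−Shot 7: −56a − 1b = −5.
Solving gives a = 0.06257, b = 1.49580.
Unit vector along 325° is (sin 325°, cos 325°) = (-0.5736, 0.8192).
Slope in that direction = a·(-0.5736) + b·(0.8192) = 1.18940.
Apparent dip = arctan|1.18940| = 49.9° (true dip is 56.3°, so apparent ≤ true as expected).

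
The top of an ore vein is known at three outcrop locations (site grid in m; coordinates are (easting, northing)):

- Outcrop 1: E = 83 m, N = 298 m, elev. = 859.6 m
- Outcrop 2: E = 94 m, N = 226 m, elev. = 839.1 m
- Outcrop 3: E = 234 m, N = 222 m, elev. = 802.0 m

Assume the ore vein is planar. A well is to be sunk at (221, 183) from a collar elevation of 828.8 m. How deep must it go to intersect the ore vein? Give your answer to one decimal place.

33.0 m

Two edge vectors: Outcrop 1→Outcrop 2 = (11, -72, -20.5), Outcrop 1→Outcrop 3 = (151, -76, -57.6).
Normal n = (Outcrop 1→Outcrop 2) × (Outcrop 1→Outcrop 3) = (2589.2, -2461.9, 10036).
So ∂z/∂E = −n_x/n_z = −0.25799 and ∂z/∂N = −n_y/n_z = 0.24531.
Intercept c from Outcrop 1: 859.6 + 21.41 − 73.10 = 807.91.
At (221, 183): z_contact = −57.02 + 44.89 + 807.91 = 795.79 m.
Depth below ground = 828.8 − 795.79 = 33.0 m.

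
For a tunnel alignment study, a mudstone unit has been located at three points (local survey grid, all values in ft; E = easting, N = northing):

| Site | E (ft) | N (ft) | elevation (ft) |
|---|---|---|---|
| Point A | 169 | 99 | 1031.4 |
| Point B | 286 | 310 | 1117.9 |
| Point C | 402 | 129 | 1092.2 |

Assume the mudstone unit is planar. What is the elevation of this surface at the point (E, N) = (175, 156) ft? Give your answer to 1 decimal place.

Two edge vectors: Point A→Point B = (117, 211, 86.5), Point A→Point C = (233, 30, 60.8).
Normal n = (Point A→Point B) × (Point A→Point C) = (10233.8, 13040.9, -45653).
So ∂z/∂E = −n_x/n_z = 0.22416 and ∂z/∂N = −n_y/n_z = 0.28565.
Intercept c from Point A: 1031.4 − 37.88 − 28.28 = 965.24.
At (175, 156): z = 39.2 + 44.6 + 965.24 = 1049.0 ft.

1049.0 ft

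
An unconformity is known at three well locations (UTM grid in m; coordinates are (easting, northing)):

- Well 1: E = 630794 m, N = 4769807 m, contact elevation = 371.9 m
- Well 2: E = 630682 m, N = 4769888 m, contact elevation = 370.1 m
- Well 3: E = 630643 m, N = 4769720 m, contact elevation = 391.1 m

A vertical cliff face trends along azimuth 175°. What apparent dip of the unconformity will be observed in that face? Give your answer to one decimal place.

Two edge vectors: Well 1→Well 2 = (-112, 81, -1.8), Well 1→Well 3 = (-151, -87, 19.2).
Normal n = (Well 1→Well 2) × (Well 1→Well 3) = (1398.6, 2422.2, 21975).
So ∂z/∂E = −n_x/n_z = −0.06365 and ∂z/∂N = −n_y/n_z = −0.11023.
Unit vector along 175° is (sin 175°, cos 175°) = (0.0872, -0.9962).
Slope in that direction = a·(0.0872) + b·(-0.9962) = 0.10426.
Apparent dip = arctan|0.10426| = 6.0° (true dip is 7.3°, so apparent ≤ true as expected).

6.0°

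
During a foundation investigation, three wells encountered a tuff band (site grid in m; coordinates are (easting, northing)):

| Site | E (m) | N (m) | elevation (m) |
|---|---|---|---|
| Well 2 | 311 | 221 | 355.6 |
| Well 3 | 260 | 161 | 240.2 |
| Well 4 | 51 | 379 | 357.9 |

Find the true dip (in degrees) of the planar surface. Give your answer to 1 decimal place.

56.0°

Two edge vectors: Well 2→Well 3 = (-51, -60, -115.4), Well 2→Well 4 = (-260, 158, 2.3).
Normal n = (Well 2→Well 3) × (Well 2→Well 4) = (18095.2, 30121.3, -23658).
So ∂z/∂E = −n_x/n_z = 0.76487 and ∂z/∂N = −n_y/n_z = 1.27320.
Gradient magnitude |∇z| = √(a² + b²) = √(0.58502 + 1.62103) = 1.48528.
True dip = arctan(1.48528) = 56.0°, dipping toward SSW (azimuth ≈ 211°).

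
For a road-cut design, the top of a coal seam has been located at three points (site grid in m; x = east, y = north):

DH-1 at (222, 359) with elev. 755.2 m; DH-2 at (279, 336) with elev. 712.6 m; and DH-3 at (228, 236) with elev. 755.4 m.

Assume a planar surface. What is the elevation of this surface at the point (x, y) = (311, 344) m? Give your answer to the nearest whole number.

688 m

Two edge vectors: DH-1→DH-2 = (57, -23, -42.6), DH-1→DH-3 = (6, -123, 0.2).
Normal n = (DH-1→DH-2) × (DH-1→DH-3) = (-5244.4, -267, -6873).
So ∂z/∂x = −n_x/n_z = −0.76304 and ∂z/∂y = −n_y/n_z = −0.03885.
Intercept c from DH-1: 755.2 + 169.40 + 13.95 = 938.54.
At (311, 344): z = −237.3 − 13.4 + 938.54 = 687.9 m.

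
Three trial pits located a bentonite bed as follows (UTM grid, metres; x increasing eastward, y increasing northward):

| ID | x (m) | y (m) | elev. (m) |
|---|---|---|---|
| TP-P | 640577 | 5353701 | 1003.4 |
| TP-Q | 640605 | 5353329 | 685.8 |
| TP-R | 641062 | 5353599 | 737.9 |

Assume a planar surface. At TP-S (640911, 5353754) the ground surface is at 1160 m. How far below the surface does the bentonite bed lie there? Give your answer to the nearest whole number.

Let the plane be z = a·x + b·y + c.
TP-Q−TP-P: 28a − 372b = −317.6;  TP-R−TP-P: 485a − 102b = −265.5.
Solving gives a = −0.37378523, b = 0.82562907.
Then c = 1003.4 − a·640577 − b·5353701 = −4179729.55.
At (640911, 5353754): z_contact = −239563.1 + 4420214.9 − 4179729.55 = 922.3 m.
Depth below ground = 1160 − 922.3 = 238 m.

238 m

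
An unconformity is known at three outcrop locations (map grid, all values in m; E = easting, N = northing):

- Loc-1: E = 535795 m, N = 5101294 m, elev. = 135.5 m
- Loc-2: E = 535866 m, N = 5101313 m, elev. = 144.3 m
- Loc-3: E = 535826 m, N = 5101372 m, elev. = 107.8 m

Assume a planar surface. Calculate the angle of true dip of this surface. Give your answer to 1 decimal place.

27.2°

Two edge vectors: Loc-1→Loc-2 = (71, 19, 8.8), Loc-1→Loc-3 = (31, 78, -27.7).
Normal n = (Loc-1→Loc-2) × (Loc-1→Loc-3) = (-1212.7, 2239.5, 4949).
So ∂z/∂E = −n_x/n_z = 0.24504 and ∂z/∂N = −n_y/n_z = −0.45252.
Gradient magnitude |∇z| = √(a² + b²) = √(0.06004 + 0.20477) = 0.51460.
True dip = arctan(0.51460) = 27.2°, dipping toward NNW (azimuth ≈ 332°).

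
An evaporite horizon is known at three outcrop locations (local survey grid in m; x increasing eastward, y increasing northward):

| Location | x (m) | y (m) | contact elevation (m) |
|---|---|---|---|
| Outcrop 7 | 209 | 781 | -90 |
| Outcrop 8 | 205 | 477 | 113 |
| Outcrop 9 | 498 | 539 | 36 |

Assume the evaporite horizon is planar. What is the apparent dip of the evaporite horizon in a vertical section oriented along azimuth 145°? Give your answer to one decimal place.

Two edge vectors: Outcrop 7→Outcrop 8 = (-4, -304, 203), Outcrop 7→Outcrop 9 = (289, -242, 126).
Normal n = (Outcrop 7→Outcrop 8) × (Outcrop 7→Outcrop 9) = (10822, 59171, 88824).
So ∂z/∂x = −n_x/n_z = −0.12184 and ∂z/∂y = −n_y/n_z = −0.66616.
Unit vector along 145° is (sin 145°, cos 145°) = (0.5736, -0.8192).
Slope in that direction = a·(0.5736) + b·(-0.8192) = 0.47580.
Apparent dip = arctan|0.47580| = 25.4° (true dip is 34.1°, so apparent ≤ true as expected).

25.4°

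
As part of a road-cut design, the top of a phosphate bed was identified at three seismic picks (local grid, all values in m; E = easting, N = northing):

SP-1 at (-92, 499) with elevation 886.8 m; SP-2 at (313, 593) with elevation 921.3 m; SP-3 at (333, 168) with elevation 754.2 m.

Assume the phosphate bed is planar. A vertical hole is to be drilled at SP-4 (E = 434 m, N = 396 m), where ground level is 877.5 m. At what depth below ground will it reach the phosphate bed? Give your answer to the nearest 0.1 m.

34.3 m

Let the plane be z = a·E + b·N + c.
SP-2−SP-1: 405a + 94b = 34.5;  SP-3−SP-1: 425a − 331b = −132.6.
Solving gives a = −0.00600, b = 0.39289.
Then c = 886.8 − a·-92 − b·499 = 690.19.
At (434, 396): z_contact = −2.61 + 155.59 + 690.19 = 843.17 m.
Depth below ground = 877.5 − 843.17 = 34.3 m.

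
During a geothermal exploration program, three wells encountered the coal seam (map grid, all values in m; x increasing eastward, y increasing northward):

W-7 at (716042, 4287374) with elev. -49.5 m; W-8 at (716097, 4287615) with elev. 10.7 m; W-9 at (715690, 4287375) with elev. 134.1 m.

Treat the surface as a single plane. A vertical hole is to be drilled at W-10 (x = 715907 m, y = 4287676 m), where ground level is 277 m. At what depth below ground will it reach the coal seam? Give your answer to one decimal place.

Let the plane be z = a·x + b·y + c.
W-8−W-7: 55a + 241b = 60.2;  W-9−W-7: −352a + 1b = 183.6.
Solving gives a = −0.520543782, b = 0.368588830.
Then c = -49.5 − a·716042 − b·4287374 = −1207596.46.
At (715907, 4287676): z_contact = −372660.94 + 1580389.48 − 1207596.46 = 132.09 m.
Depth below ground = 277 − 132.09 = 144.9 m.

144.9 m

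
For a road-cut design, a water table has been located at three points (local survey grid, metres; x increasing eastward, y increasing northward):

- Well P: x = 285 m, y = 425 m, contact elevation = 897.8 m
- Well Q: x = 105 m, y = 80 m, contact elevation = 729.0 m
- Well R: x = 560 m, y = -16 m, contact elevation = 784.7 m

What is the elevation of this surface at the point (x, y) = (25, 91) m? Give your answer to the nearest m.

Let the plane be z = a·x + b·y + c.
Well Q−Well P: −180a − 345b = −168.8;  Well R−Well P: 275a − 441b = −113.1.
Solving gives a = 0.20327, b = 0.38322.
Then c = 897.8 − a·285 − b·425 = 677.00.
At (25, 91): z = 5.1 + 34.9 + 677.00 = 717.0 m.

717 m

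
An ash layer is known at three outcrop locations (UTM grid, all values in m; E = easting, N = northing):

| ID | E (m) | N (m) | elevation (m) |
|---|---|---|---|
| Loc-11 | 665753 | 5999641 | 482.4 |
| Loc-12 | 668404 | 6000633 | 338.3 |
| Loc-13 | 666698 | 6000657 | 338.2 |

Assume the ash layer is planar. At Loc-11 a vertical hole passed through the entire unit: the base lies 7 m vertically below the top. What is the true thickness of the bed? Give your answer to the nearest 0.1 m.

Two edge vectors: Loc-11→Loc-12 = (2651, 992, -144.1), Loc-11→Loc-13 = (945, 1016, -144.2).
Normal n = (Loc-11→Loc-12) × (Loc-11→Loc-13) = (3359.2, 246099.7, 1755976).
So ∂z/∂E = −n_x/n_z = −0.00191 and ∂z/∂N = −n_y/n_z = −0.14015.
|∇z| = √(a²+b²) = 0.14016, so dip δ = arctan(0.14016) = 7.98°.
True thickness = vertical thickness × cos δ = 7 × cos 7.98° = 6.9 m.

6.9 m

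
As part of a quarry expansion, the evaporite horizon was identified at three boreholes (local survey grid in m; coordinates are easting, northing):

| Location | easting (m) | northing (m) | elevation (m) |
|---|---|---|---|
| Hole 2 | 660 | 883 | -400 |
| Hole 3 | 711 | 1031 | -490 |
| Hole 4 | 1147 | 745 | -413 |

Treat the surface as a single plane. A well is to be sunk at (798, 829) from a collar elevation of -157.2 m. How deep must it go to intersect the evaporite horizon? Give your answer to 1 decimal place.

238.4 m

Let the plane be z = a·easting + b·northing + c.
Hole 3−Hole 2: 51a + 148b = −90;  Hole 4−Hole 2: 487a − 138b = −13.
Solving gives a = −0.181308, b = −0.545630.
Then c = -400 − a·660 − b·883 = 201.45.
At (798, 829): z_contact = −144.68 − 452.33 + 201.45 = -395.56 m.
Depth below ground = -157.2 − (-395.56) = 238.4 m.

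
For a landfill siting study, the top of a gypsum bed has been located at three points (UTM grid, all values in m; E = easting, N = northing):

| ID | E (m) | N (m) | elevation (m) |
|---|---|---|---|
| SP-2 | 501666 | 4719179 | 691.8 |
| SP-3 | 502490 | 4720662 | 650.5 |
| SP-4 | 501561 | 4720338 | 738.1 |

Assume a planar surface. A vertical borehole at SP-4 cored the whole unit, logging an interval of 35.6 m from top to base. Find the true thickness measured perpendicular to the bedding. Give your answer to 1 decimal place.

35.4 m

Let the plane be z = a·E + b·N + c.
SP-3−SP-2: 824a + 1483b = −41.3;  SP-4−SP-2: −105a + 1159b = 46.3.
Solving gives a = −0.10491, b = 0.03044.
|∇z| = √(a²+b²) = 0.10924, so dip δ = arctan(0.10924) = 6.23°.
True thickness = vertical thickness × cos δ = 35.6 × cos 6.23° = 35.4 m.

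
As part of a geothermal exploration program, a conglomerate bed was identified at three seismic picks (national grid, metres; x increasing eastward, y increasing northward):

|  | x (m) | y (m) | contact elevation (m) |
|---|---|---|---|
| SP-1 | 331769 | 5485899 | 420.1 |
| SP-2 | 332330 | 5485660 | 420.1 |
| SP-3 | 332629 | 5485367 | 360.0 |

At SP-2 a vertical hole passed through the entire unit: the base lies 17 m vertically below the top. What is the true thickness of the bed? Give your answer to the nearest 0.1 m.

Let the plane be z = a·x + b·y + c.
SP-2−SP-1: 561a − 239b = 0;  SP-3−SP-1: 860a − 532b = −60.1.
Solving gives a = 0.15460, b = 0.36288.
|∇z| = √(a²+b²) = 0.39444, so dip δ = arctan(0.39444) = 21.53°.
True thickness = vertical thickness × cos δ = 17 × cos 21.53° = 15.8 m.

15.8 m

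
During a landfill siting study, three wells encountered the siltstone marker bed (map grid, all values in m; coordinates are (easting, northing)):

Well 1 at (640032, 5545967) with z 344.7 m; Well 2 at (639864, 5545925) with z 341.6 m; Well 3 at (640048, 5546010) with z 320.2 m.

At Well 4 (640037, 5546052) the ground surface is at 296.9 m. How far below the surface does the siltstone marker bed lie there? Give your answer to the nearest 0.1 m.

Two edge vectors: Well 1→Well 2 = (-168, -42, -3.1), Well 1→Well 3 = (16, 43, -24.5).
Normal n = (Well 1→Well 2) × (Well 1→Well 3) = (1162.3, -4165.6, -6552).
So ∂z/∂E = −n_x/n_z = 0.177396215 and ∂z/∂N = −n_y/n_z = −0.635775336.
Intercept c from Well 1: 344.7 − 113539.25 + 3525989.03 = 3412794.48.
At (640037, 5546052): z_contact = 113540.14 − 3526043.07 + 3412794.48 = 291.55 m.
Depth below ground = 296.9 − 291.55 = 5.4 m.

5.4 m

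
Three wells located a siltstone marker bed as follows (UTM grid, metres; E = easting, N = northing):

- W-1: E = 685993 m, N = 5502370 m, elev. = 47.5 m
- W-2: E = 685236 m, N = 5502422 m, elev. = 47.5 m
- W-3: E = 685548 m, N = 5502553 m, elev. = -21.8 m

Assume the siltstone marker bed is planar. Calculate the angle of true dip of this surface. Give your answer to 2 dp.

24.50°

Let the plane be z = a·E + b·N + c.
W-2−W-1: −757a + 52b = 0;  W-3−W-1: −445a + 183b = −69.3.
Solving gives a = −0.03123, b = −0.45463.
Gradient magnitude |∇z| = √(a² + b²) = √(0.00098 + 0.20669) = 0.45570.
True dip = arctan(0.45570) = 24.50°, dipping toward N (azimuth ≈ 004°).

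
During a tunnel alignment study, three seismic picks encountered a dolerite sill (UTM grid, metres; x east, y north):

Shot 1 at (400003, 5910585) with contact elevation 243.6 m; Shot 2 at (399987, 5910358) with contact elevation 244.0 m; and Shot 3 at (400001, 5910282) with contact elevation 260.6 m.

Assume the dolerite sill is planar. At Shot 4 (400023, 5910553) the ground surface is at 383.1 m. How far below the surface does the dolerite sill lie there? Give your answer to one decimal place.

120.5 m

Two edge vectors: Shot 1→Shot 2 = (-16, -227, 0.4), Shot 1→Shot 3 = (-2, -303, 17).
Normal n = (Shot 1→Shot 2) × (Shot 1→Shot 3) = (-3737.8, 271.2, 4394).
So ∂z/∂x = −n_x/n_z = 0.850659991 and ∂z/∂y = −n_y/n_z = −0.061720528.
Intercept c from Shot 1: 243.6 − 340266.55 + 364804.43 = 24781.48.
At (400023, 5910553): z_contact = 340283.56 − 364802.45 + 24781.48 = 262.59 m.
Depth below ground = 383.1 − 262.59 = 120.5 m.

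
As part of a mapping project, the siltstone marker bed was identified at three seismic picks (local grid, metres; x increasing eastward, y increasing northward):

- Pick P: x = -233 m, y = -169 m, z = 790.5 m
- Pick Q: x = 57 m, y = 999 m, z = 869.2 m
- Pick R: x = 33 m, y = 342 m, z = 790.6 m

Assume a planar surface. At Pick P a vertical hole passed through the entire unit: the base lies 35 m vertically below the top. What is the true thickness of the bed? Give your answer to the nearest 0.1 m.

Two edge vectors: Pick P→Pick Q = (290, 1168, 78.7), Pick P→Pick R = (266, 511, 0.1).
Normal n = (Pick P→Pick Q) × (Pick P→Pick R) = (-40098.9, 20905.2, -162498).
So ∂z/∂x = −n_x/n_z = −0.24677 and ∂z/∂y = −n_y/n_z = 0.12865.
|∇z| = √(a²+b²) = 0.27829, so dip δ = arctan(0.27829) = 15.55°.
True thickness = vertical thickness × cos δ = 35 × cos 15.55° = 33.7 m.

33.7 m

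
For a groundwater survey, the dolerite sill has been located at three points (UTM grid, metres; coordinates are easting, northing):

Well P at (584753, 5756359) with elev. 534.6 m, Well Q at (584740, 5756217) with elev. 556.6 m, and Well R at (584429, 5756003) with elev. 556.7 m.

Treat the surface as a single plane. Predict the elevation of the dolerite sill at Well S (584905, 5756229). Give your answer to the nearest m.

573 m

Let the plane be z = a·easting + b·northing + c.
Well Q−Well P: −13a − 142b = 22;  Well R−Well P: −324a − 356b = 22.1.
Solving gives a = 0.11343161, b = −0.16531416.
Then c = 534.6 − a·584753 − b·5756359 = 885812.79.
At (584905, 5756229): z = 66346.7 − 951586.2 + 885812.79 = 573.3 m.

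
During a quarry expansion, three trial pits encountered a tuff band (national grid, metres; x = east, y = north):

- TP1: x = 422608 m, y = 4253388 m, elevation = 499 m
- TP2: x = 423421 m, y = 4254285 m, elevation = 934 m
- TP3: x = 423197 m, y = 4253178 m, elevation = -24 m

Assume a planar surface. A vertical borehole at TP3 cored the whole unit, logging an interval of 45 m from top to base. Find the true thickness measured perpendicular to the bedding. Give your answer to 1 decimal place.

30.1 m

Two edge vectors: TP1→TP2 = (813, 897, 435), TP1→TP3 = (589, -210, -523).
Normal n = (TP1→TP2) × (TP1→TP3) = (-377781, 681414, -699063).
So ∂z/∂x = −n_x/n_z = −0.54041 and ∂z/∂y = −n_y/n_z = 0.97475.
|∇z| = √(a²+b²) = 1.11453, so dip δ = arctan(1.11453) = 48.10°.
True thickness = vertical thickness × cos δ = 45 × cos 48.10° = 30.1 m.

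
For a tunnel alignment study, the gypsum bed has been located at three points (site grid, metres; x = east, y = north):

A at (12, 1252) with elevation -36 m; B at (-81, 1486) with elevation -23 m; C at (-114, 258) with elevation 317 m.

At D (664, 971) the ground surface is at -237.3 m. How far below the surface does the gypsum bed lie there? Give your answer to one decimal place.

Let the plane be z = a·x + b·y + c.
B−A: −93a + 234b = 13;  C−A: −126a − 994b = 353.
Solving gives a = −0.783459, b = −0.255819.
Then c = -36 − a·12 − b·1252 = 293.69.
At (664, 971): z_contact = −520.22 − 248.40 + 293.69 = -474.93 m.
Depth below ground = -237.3 − (-474.93) = 237.6 m.

237.6 m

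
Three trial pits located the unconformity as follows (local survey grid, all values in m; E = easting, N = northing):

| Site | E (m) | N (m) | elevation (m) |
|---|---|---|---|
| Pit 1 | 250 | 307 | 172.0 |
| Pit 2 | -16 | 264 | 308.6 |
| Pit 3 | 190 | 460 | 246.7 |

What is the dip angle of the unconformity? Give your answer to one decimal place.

Two edge vectors: Pit 1→Pit 2 = (-266, -43, 136.6), Pit 1→Pit 3 = (-60, 153, 74.7).
Normal n = (Pit 1→Pit 2) × (Pit 1→Pit 3) = (-24111.9, 11674.2, -43278).
So ∂z/∂E = −n_x/n_z = −0.55714 and ∂z/∂N = −n_y/n_z = 0.26975.
Gradient magnitude |∇z| = √(a² + b²) = √(0.31040 + 0.07276) = 0.61901.
True dip = arctan(0.61901) = 31.8°, dipping toward ESE (azimuth ≈ 116°).

31.8°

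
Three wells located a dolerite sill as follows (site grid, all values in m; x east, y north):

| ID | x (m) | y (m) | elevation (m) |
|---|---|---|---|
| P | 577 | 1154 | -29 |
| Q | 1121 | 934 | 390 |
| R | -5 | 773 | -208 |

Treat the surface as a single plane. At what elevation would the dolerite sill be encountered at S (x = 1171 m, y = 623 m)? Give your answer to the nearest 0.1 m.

Two edge vectors: P→Q = (544, -220, 419), P→R = (-582, -381, -179).
Normal n = (P→Q) × (P→R) = (199019, -146482, -335304).
So ∂z/∂x = −n_x/n_z = 0.593548 and ∂z/∂y = −n_y/n_z = −0.436863.
Intercept c from P: -29 − 342.48 + 504.14 = 132.66.
At (1171, 623): z = 695.0 − 272.2 + 132.66 = 555.5 m.

555.5 m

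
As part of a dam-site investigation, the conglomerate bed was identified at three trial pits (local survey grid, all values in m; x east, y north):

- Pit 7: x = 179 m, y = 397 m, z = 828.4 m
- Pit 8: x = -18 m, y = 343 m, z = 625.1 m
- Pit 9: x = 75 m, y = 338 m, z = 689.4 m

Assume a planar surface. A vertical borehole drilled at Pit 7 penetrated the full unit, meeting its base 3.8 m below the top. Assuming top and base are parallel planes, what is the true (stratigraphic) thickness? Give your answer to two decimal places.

2.34 m

Let the plane be z = a·x + b·y + c.
Pit 8−Pit 7: −197a − 54b = −203.3;  Pit 9−Pit 7: −104a − 59b = −139.
Solving gives a = 0.74724, b = 1.03875.
|∇z| = √(a²+b²) = 1.27960, so dip δ = arctan(1.27960) = 51.99°.
True thickness = vertical thickness × cos δ = 3.8 × cos 51.99° = 2.34 m.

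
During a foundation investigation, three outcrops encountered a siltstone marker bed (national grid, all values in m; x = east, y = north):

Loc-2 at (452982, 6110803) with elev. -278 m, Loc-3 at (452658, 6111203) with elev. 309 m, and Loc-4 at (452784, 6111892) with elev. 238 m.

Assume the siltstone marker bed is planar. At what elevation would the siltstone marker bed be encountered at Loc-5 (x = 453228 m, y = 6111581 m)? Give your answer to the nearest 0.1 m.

Two edge vectors: Loc-2→Loc-3 = (-324, 400, 587), Loc-2→Loc-4 = (-198, 1089, 516).
Normal n = (Loc-2→Loc-3) × (Loc-2→Loc-4) = (-432843, 50958, -273636).
So ∂z/∂x = −n_x/n_z = −1.581820375 and ∂z/∂y = −n_y/n_z = 0.186225497.
Intercept c from Loc-2: -278 + 716536.16 − 1137987.32 = −421729.17.
At (453228, 6111581): z = −716925.3 + 1138132.2 − 421729.17 = -522.2 m.

-522.2 m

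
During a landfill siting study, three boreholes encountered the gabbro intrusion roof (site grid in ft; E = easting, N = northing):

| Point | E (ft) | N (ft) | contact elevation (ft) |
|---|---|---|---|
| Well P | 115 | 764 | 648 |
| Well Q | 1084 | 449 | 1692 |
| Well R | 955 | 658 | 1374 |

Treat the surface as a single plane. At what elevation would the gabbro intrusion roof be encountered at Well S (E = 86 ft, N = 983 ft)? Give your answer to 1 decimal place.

Let the plane be z = a·E + b·N + c.
Well Q−Well P: 969a − 315b = 1044;  Well R−Well P: 840a − 106b = 726.
Solving gives a = 0.729069, b = −1.071532.
Then c = 648 − a·115 − b·764 = 1382.81.
At (86, 983): z = 62.7 − 1053.3 + 1382.81 = 392.2 ft.

392.2 ft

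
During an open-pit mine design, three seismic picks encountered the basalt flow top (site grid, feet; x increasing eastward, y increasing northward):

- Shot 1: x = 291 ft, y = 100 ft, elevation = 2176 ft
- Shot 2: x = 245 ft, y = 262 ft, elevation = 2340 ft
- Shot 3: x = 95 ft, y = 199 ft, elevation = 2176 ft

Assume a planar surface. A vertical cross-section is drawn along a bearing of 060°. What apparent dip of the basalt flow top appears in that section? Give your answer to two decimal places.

47.93°

Let the plane be z = a·x + b·y + c.
Shot 2−Shot 1: −46a + 162b = 164;  Shot 3−Shot 1: −196a + 99b = 0.
Solving gives a = 0.59696, b = 1.18185.
Unit vector along 060° is (sin 60°, cos 60°) = (0.8660, 0.5000).
Slope in that direction = a·(0.8660) + b·(0.5000) = 1.10790.
Apparent dip = arctan|1.10790| = 47.93° (true dip is 52.9°, so apparent ≤ true as expected).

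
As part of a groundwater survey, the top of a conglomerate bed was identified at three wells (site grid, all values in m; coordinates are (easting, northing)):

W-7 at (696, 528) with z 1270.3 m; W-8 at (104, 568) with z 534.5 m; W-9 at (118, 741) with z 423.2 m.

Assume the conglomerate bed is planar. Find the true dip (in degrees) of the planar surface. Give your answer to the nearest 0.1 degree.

54.5°

Let the plane be z = a·E + b·N + c.
W-8−W-7: −592a + 40b = −735.8;  W-9−W-7: −578a + 213b = −847.1.
Solving gives a = 1.19291, b = −0.73989.
Gradient magnitude |∇z| = √(a² + b²) = √(1.42304 + 0.54744) = 1.40374.
True dip = arctan(1.40374) = 54.5°, dipping toward WNW (azimuth ≈ 302°).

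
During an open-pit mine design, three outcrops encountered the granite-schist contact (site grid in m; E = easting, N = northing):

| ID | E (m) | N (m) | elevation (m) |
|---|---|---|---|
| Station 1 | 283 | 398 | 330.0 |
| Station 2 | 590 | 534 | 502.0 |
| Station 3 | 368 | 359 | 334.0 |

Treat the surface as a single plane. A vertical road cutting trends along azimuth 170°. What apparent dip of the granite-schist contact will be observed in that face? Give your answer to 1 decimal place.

Two edge vectors: Station 1→Station 2 = (307, 136, 172), Station 1→Station 3 = (85, -39, 4).
Normal n = (Station 1→Station 2) × (Station 1→Station 3) = (7252, 13392, -23533).
So ∂z/∂E = −n_x/n_z = 0.30816 and ∂z/∂N = −n_y/n_z = 0.56907.
Unit vector along 170° is (sin 170°, cos 170°) = (0.1736, -0.9848).
Slope in that direction = a·(0.1736) + b·(-0.9848) = −0.50692.
Apparent dip = arctan|0.50692| = 26.9° (true dip is 32.9°, so apparent ≤ true as expected).

26.9°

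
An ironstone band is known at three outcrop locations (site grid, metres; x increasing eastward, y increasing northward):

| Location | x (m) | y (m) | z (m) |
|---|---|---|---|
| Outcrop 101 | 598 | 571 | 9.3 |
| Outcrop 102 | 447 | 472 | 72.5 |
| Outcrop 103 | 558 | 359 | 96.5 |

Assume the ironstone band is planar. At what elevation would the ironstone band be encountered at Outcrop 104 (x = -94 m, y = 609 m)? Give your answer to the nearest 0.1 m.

112.4 m

Let the plane be z = a·x + b·y + c.
Outcrop 102−Outcrop 101: −151a − 99b = 63.2;  Outcrop 103−Outcrop 101: −40a − 212b = 87.2.
Solving gives a = −0.16988, b = −0.37927.
Then c = 9.3 − a·598 − b·571 = 327.45.
At (-94, 609): z = 16.0 − 231.0 + 327.45 = 112.4 m.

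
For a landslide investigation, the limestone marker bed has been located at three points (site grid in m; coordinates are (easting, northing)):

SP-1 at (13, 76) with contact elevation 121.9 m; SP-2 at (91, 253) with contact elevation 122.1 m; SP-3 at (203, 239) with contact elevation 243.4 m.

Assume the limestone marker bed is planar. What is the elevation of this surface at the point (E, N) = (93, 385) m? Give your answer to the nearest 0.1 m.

Let the plane be z = a·E + b·N + c.
SP-2−SP-1: 78a + 177b = 0.2;  SP-3−SP-1: 190a + 163b = 121.5.
Solving gives a = 1.02663, b = −0.45128.
Then c = 121.9 − a·13 − b·76 = 142.85.
At (93, 385): z = 95.5 − 173.7 + 142.85 = 64.6 m.

64.6 m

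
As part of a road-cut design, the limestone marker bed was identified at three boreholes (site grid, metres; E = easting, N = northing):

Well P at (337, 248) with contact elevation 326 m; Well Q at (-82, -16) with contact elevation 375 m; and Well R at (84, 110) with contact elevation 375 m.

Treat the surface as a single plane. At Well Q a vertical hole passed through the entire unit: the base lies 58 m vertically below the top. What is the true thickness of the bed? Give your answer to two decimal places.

Let the plane be z = a·E + b·N + c.
Well Q−Well P: −419a − 264b = 49;  Well R−Well P: −253a − 138b = 49.
Solving gives a = −0.68829, b = 0.90680.
|∇z| = √(a²+b²) = 1.13844, so dip δ = arctan(1.13844) = 48.70°.
True thickness = vertical thickness × cos δ = 58 × cos 48.70° = 38.28 m.

38.28 m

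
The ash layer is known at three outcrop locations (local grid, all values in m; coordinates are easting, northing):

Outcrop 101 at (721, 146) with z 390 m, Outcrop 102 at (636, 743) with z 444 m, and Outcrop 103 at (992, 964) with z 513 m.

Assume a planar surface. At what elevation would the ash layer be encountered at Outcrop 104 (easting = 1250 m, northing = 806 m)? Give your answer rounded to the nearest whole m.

Let the plane be z = a·easting + b·northing + c.
Outcrop 102−Outcrop 101: −85a + 597b = 54;  Outcrop 103−Outcrop 101: 271a + 818b = 123.
Solving gives a = 0.12649, b = 0.10846.
Then c = 390 − a·721 − b·146 = 282.97.
At (1250, 806): z = 158.1 + 87.4 + 282.97 = 528.5 m.

528 m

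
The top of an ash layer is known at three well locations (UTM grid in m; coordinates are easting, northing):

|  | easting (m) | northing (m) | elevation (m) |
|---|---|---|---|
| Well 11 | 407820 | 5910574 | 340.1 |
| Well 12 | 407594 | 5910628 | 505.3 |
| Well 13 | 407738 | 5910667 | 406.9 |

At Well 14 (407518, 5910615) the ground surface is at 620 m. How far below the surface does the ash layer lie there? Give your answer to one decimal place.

62.1 m

Two edge vectors: Well 11→Well 12 = (-226, 54, 165.2), Well 11→Well 13 = (-82, 93, 66.8).
Normal n = (Well 11→Well 12) × (Well 11→Well 13) = (-11756.4, 1550.4, -16590).
So ∂z/∂easting = −n_x/n_z = −0.708643761 and ∂z/∂northing = −n_y/n_z = 0.093453888.
Intercept c from Well 11: 340.1 + 288999.10 − 552366.12 = −263026.92.
At (407518, 5910615): z_contact = −288785.09 + 552369.95 − 263026.92 = 557.94 m.
Depth below ground = 620 − 557.94 = 62.1 m.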